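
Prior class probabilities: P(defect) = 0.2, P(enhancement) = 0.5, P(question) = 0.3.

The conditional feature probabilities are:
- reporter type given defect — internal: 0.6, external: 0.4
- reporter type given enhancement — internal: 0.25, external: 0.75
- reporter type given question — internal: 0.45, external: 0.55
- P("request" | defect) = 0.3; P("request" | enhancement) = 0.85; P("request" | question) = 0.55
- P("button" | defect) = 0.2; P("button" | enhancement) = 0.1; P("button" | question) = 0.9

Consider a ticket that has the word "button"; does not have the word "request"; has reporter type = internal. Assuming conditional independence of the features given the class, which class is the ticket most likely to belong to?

defect: 0.2 × 0.6 × (1−0.3) × 0.2 = 0.0168
enhancement: 0.5 × 0.25 × (1−0.85) × 0.1 = 0.001875
question: 0.3 × 0.45 × (1−0.55) × 0.9 = 0.054675
Highest score → question.

question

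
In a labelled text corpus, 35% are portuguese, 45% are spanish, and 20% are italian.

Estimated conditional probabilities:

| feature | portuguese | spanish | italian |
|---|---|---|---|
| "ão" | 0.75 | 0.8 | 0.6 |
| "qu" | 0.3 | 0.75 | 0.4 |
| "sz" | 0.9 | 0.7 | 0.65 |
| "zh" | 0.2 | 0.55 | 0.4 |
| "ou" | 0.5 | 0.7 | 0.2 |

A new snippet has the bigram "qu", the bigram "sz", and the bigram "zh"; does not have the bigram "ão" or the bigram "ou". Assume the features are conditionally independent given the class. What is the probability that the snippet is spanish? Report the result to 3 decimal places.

portuguese: 0.35 × (1−0.75) × 0.3 × 0.9 × 0.2 × (1−0.5) = 0.0023625
spanish: 0.45 × (1−0.8) × 0.75 × 0.7 × 0.55 × (1−0.7) = 0.00779625
italian: 0.2 × (1−0.6) × 0.4 × 0.65 × 0.4 × (1−0.2) = 0.006656
P(spanish | x) = 0.00779625 / 0.01681475 ≈ 0.464

0.464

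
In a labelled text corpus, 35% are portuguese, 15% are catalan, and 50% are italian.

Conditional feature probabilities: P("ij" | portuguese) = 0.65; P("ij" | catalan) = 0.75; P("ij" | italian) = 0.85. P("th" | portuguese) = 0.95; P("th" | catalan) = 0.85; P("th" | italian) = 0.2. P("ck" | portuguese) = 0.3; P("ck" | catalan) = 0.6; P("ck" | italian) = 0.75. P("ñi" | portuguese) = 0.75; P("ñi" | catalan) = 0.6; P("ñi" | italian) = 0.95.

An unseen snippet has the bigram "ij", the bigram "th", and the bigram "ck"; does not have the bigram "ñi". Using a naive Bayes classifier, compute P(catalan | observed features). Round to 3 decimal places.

portuguese: 0.35 × 0.65 × 0.95 × 0.3 × (1−0.75) = 0.016209375
catalan: 0.15 × 0.75 × 0.85 × 0.6 × (1−0.6) = 0.02295
italian: 0.5 × 0.85 × 0.2 × 0.75 × (1−0.95) = 0.0031875
P(catalan | x) = 0.02295 / 0.042346875 ≈ 0.542

0.542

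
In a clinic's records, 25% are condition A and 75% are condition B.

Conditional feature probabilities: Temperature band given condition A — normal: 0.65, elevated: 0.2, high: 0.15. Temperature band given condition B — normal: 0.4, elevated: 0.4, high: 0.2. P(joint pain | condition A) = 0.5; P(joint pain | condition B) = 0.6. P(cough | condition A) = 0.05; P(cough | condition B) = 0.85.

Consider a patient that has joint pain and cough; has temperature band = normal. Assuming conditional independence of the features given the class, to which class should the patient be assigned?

condition A: 0.25 × 0.65 × 0.5 × 0.05 = 0.0040625
condition B: 0.75 × 0.4 × 0.6 × 0.85 = 0.153
Highest score → condition B.

condition B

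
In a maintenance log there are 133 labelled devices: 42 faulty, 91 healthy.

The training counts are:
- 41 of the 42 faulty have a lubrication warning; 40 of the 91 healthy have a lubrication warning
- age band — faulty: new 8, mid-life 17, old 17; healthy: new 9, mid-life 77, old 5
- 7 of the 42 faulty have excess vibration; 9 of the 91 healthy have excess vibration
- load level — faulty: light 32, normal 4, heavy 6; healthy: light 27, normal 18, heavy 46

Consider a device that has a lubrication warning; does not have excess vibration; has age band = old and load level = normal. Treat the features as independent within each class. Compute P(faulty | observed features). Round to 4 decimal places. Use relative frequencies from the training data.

faulty: (42/133) × (41/42) × (17/42) × (35/42) × (4/42) ≈ 0.00990288
healthy: (91/133) × (40/91) × (5/91) × (82/91) × (18/91) ≈ 0.00294537
P(faulty | x) = 0.00990288 / 0.01284825 ≈ 0.7708

0.7708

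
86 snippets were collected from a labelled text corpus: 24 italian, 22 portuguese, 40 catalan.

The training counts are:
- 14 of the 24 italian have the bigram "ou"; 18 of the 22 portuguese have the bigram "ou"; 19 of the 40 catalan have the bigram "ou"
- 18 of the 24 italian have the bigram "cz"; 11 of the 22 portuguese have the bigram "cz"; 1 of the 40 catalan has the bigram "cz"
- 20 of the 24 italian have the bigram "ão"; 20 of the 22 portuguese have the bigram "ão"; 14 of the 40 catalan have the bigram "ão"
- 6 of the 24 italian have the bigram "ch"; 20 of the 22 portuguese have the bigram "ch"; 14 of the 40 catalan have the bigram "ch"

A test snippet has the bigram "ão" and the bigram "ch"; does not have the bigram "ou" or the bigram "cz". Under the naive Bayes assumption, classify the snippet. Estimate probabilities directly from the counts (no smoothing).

catalan

italian: (24/86) × (10/24) × (6/24) × (20/24) × (6/24) ≈ 0.0060562
portuguese: (22/86) × (4/22) × (11/22) × (20/22) × (20/22) ≈ 0.0192197
catalan: (40/86) × (21/40) × (39/40) × (14/40) × (14/40) ≈ 0.029165
Highest score → catalan.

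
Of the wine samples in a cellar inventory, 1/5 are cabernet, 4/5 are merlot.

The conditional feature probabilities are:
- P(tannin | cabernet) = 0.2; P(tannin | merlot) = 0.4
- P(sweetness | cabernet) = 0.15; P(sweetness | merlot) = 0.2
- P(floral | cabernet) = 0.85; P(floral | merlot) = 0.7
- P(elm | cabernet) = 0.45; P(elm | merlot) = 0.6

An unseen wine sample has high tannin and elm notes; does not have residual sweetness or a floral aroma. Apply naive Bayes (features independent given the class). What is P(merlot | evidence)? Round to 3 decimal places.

cabernet: 0.2 × 0.2 × (1−0.15) × (1−0.85) × 0.45 = 0.002295
merlot: 0.8 × 0.4 × (1−0.2) × (1−0.7) × 0.6 = 0.04608
P(merlot | x) = 0.04608 / 0.048375 ≈ 0.953

0.953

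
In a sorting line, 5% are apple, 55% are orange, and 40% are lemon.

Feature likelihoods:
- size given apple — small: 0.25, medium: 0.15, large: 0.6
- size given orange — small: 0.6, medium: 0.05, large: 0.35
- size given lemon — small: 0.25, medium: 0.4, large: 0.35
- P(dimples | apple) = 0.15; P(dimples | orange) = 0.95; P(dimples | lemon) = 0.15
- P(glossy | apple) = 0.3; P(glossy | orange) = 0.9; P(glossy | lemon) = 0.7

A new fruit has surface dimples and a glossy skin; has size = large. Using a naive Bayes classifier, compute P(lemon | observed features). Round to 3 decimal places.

0.081

apple: 0.05 × 0.6 × 0.15 × 0.3 = 0.00135
orange: 0.55 × 0.35 × 0.95 × 0.9 = 0.1645875
lemon: 0.4 × 0.35 × 0.15 × 0.7 = 0.0147
P(lemon | x) = 0.0147 / 0.1806375 ≈ 0.081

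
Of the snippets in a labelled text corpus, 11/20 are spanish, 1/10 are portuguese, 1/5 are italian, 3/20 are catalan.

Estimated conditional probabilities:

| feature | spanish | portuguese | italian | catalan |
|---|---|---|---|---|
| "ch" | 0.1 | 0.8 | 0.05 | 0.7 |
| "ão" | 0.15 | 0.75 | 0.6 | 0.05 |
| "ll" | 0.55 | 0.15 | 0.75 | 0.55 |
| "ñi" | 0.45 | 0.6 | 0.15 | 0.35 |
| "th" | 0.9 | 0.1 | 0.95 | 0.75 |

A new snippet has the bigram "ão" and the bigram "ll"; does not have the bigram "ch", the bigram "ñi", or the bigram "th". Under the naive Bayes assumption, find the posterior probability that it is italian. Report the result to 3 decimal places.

spanish: 0.55 × (1−0.1) × 0.15 × 0.55 × (1−0.45) × (1−0.9) = 0.0022460625
portuguese: 0.1 × (1−0.8) × 0.75 × 0.15 × (1−0.6) × (1−0.1) = 0.00081
italian: 0.2 × (1−0.05) × 0.6 × 0.75 × (1−0.15) × (1−0.95) = 0.00363375
catalan: 0.15 × (1−0.7) × 0.05 × 0.55 × (1−0.35) × (1−0.75) = 0.00020109375
P(italian | x) = 0.00363375 / 0.00689090625 ≈ 0.527

0.527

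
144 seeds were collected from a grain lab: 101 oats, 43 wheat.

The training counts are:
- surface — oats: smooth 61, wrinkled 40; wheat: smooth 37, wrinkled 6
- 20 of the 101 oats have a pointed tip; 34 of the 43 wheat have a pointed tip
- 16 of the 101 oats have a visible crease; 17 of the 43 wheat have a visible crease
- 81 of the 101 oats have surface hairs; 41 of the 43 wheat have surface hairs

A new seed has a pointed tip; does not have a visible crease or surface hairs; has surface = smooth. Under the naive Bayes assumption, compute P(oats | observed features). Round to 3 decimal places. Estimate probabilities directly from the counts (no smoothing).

oats: (101/144) × (61/101) × (20/101) × (85/101) × (20/101) ≈ 0.0139792
wheat: (43/144) × (37/43) × (34/43) × (26/43) × (2/43) ≈ 0.00571368
P(oats | x) = 0.0139792 / 0.01969288 ≈ 0.710

0.710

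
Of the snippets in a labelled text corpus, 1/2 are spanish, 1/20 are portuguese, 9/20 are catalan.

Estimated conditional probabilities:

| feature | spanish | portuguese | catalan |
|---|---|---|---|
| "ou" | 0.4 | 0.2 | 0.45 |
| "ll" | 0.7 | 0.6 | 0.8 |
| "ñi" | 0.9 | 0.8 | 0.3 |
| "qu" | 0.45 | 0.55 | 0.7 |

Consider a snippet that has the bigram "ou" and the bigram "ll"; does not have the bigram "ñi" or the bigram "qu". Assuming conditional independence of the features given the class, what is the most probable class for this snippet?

catalan

spanish: 0.5 × 0.4 × 0.7 × (1−0.9) × (1−0.45) = 0.0077
portuguese: 0.05 × 0.2 × 0.6 × (1−0.8) × (1−0.55) = 0.00054
catalan: 0.45 × 0.45 × 0.8 × (1−0.3) × (1−0.7) = 0.03402
Highest score → catalan.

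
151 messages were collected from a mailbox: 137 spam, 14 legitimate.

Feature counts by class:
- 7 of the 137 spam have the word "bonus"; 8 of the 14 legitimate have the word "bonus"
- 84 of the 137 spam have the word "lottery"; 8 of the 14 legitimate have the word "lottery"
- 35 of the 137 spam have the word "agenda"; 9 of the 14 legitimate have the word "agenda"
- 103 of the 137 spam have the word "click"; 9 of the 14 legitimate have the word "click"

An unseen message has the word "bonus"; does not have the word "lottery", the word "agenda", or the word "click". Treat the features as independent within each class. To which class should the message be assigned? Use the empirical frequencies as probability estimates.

spam: (137/151) × (7/137) × (53/137) × (102/137) × (34/137) ≈ 0.00331371
legitimate: (14/151) × (8/14) × (6/14) × (5/14) × (5/14) ≈ 0.00289614
Highest score → spam.

spam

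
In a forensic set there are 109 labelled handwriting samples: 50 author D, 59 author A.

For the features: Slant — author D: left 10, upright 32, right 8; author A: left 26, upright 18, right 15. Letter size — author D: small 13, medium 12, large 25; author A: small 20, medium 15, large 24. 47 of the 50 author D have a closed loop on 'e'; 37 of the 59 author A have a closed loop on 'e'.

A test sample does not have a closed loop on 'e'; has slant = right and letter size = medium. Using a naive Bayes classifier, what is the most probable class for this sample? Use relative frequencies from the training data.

author A

author D: (50/109) × (8/50) × (12/50) × (3/50) ≈ 0.00105688
author A: (59/109) × (15/59) × (15/59) × (22/59) ≈ 0.0130459
Highest score → author A.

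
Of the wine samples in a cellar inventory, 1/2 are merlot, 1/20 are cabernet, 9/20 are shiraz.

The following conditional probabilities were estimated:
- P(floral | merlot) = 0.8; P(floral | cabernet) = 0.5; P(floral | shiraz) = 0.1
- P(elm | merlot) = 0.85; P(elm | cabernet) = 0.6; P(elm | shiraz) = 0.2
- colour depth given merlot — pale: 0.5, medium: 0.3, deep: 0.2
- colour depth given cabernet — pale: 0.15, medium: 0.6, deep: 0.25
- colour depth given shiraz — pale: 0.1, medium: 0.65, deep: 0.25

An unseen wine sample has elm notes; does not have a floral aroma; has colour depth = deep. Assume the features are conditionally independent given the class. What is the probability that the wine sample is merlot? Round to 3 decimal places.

0.415

merlot: 0.5 × (1−0.8) × 0.85 × 0.2 = 0.017
cabernet: 0.05 × (1−0.5) × 0.6 × 0.25 = 0.00375
shiraz: 0.45 × (1−0.1) × 0.2 × 0.25 = 0.02025
P(merlot | x) = 0.017 / 0.041 ≈ 0.415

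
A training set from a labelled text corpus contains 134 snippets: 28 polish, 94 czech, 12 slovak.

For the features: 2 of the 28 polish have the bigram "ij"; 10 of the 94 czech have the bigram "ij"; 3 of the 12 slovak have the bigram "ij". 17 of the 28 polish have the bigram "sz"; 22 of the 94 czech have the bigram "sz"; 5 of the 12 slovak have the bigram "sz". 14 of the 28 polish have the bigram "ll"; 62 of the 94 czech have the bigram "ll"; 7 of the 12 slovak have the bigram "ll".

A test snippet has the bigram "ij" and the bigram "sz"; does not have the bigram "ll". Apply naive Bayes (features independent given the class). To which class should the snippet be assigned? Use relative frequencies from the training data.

polish: (28/134) × (2/28) × (17/28) × (14/28) ≈ 0.00453092
czech: (94/134) × (10/94) × (22/94) × (32/94) ≈ 0.00594583
slovak: (12/134) × (3/12) × (5/12) × (5/12) ≈ 0.00388682
Highest score → czech.

czech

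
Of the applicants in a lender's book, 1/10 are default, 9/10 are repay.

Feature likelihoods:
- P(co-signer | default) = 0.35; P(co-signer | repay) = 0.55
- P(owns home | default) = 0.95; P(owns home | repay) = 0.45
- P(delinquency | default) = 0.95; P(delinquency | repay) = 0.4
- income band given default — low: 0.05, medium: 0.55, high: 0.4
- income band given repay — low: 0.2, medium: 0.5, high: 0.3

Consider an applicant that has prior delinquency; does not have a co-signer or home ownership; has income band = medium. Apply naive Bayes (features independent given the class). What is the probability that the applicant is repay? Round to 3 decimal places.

default: 0.1 × (1−0.35) × (1−0.95) × 0.95 × 0.55 = 0.001698125
repay: 0.9 × (1−0.55) × (1−0.45) × 0.4 × 0.5 = 0.04455
P(repay | x) = 0.04455 / 0.046248125 ≈ 0.963

0.963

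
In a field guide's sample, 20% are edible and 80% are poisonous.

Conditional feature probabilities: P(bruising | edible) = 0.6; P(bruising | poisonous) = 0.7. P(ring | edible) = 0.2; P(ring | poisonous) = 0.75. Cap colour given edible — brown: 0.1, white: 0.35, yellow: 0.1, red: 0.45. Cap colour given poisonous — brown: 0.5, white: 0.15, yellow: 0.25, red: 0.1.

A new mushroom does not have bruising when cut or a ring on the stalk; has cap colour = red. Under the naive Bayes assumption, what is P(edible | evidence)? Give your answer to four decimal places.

edible: 0.2 × (1−0.6) × (1−0.2) × 0.45 = 0.0288
poisonous: 0.8 × (1−0.7) × (1−0.75) × 0.1 = 0.006
P(edible | x) = 0.0288 / 0.0348 ≈ 0.8276

0.8276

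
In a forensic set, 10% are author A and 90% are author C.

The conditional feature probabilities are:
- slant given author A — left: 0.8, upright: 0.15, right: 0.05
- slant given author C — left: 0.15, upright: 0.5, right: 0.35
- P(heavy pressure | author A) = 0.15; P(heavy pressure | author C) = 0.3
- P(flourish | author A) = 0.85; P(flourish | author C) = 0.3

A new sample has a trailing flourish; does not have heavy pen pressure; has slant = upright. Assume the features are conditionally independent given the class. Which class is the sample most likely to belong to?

author A: 0.1 × 0.15 × (1−0.15) × 0.85 = 0.0108375
author C: 0.9 × 0.5 × (1−0.3) × 0.3 = 0.0945
Highest score → author C.

author C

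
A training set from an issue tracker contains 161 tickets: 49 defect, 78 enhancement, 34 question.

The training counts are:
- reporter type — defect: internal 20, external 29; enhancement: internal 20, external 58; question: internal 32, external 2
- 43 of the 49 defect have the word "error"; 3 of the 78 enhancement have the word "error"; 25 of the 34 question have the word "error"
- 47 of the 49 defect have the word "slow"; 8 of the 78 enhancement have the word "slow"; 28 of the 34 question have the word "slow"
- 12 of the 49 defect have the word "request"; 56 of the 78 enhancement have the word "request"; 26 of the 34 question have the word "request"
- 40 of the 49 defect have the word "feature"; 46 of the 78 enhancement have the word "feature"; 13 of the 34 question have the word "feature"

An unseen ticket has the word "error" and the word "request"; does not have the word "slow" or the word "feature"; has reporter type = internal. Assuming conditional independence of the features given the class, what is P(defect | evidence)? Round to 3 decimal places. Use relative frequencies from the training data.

0.015

defect: (49/161) × (20/49) × (43/49) × (2/49) × (12/49) × (9/49) ≈ 0.000200144
enhancement: (78/161) × (20/78) × (3/78) × (70/78) × (56/78) × (32/78) ≈ 0.00126294
question: (34/161) × (32/34) × (25/34) × (6/34) × (26/34) × (21/34) ≈ 0.0121813
P(defect | x) = 0.000200144 / 0.013644384 ≈ 0.015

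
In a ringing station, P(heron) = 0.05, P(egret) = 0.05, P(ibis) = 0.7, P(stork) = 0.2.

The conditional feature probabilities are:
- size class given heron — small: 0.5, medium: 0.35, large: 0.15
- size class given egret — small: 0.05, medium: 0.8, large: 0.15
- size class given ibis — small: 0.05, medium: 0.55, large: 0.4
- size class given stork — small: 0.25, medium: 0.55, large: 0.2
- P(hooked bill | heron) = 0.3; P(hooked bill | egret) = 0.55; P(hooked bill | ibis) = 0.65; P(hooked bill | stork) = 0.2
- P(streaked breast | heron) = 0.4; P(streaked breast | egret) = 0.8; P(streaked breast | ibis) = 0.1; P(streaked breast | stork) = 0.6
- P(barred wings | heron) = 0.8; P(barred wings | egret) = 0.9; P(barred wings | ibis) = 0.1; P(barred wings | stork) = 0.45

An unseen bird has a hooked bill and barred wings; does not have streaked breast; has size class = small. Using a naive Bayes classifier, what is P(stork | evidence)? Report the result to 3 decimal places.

heron: 0.05 × 0.5 × 0.3 × (1−0.4) × 0.8 = 0.0036
egret: 0.05 × 0.05 × 0.55 × (1−0.8) × 0.9 = 0.0002475
ibis: 0.7 × 0.05 × 0.65 × (1−0.1) × 0.1 = 0.0020475
stork: 0.2 × 0.25 × 0.2 × (1−0.6) × 0.45 = 0.0018
P(stork | x) = 0.0018 / 0.007695 ≈ 0.234

0.234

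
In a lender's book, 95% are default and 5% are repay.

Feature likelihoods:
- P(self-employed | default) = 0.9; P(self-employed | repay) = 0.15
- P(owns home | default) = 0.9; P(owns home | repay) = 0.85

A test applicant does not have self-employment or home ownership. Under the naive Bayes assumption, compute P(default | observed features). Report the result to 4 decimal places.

default: 0.95 × (1−0.9) × (1−0.9) = 0.0095
repay: 0.05 × (1−0.15) × (1−0.85) = 0.006375
P(default | x) = 0.0095 / 0.015875 ≈ 0.5984

0.5984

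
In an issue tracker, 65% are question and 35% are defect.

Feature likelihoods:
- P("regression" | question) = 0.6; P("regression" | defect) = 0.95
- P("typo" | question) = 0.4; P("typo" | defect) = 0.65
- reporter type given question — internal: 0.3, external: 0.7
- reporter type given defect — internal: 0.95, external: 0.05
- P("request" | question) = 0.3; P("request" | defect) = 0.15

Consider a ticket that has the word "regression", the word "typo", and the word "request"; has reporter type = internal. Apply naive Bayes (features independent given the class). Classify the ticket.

question: 0.65 × 0.6 × 0.4 × 0.3 × 0.3 = 0.01404
defect: 0.35 × 0.95 × 0.65 × 0.95 × 0.15 = 0.0307978125
Highest score → defect.

defect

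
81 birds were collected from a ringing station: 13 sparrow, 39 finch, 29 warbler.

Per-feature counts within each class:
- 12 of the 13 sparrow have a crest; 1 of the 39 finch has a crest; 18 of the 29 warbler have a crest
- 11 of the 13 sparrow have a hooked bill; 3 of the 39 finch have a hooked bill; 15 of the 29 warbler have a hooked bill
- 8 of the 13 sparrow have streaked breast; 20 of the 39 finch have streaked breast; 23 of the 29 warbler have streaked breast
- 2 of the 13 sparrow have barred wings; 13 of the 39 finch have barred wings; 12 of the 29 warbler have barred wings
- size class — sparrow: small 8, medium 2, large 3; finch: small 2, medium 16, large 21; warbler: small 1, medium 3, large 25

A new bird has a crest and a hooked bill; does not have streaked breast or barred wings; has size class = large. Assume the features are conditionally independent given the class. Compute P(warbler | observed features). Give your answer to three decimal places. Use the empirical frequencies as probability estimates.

sparrow: (13/81) × (12/13) × (11/13) × (5/13) × (11/13) × (3/13) ≈ 0.00941455
finch: (39/81) × (1/39) × (3/39) × (19/39) × (26/39) × (21/39) ≈ 0.000166083
warbler: (29/81) × (18/29) × (15/29) × (6/29) × (17/29) × (25/29) ≈ 0.0120179
P(warbler | x) = 0.0120179 / 0.021598533 ≈ 0.556

0.556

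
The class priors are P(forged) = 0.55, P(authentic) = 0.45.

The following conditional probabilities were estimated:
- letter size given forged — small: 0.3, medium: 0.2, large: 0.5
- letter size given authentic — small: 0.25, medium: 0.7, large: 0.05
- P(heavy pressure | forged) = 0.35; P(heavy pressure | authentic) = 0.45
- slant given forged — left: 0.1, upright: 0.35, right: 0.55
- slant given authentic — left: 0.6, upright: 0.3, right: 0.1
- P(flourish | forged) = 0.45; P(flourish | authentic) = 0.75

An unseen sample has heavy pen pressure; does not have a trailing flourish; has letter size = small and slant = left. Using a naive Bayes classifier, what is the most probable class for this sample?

authentic

forged: 0.55 × 0.3 × 0.35 × 0.1 × (1−0.45) = 0.00317625
authentic: 0.45 × 0.25 × 0.45 × 0.6 × (1−0.75) = 0.00759375
Highest score → authentic.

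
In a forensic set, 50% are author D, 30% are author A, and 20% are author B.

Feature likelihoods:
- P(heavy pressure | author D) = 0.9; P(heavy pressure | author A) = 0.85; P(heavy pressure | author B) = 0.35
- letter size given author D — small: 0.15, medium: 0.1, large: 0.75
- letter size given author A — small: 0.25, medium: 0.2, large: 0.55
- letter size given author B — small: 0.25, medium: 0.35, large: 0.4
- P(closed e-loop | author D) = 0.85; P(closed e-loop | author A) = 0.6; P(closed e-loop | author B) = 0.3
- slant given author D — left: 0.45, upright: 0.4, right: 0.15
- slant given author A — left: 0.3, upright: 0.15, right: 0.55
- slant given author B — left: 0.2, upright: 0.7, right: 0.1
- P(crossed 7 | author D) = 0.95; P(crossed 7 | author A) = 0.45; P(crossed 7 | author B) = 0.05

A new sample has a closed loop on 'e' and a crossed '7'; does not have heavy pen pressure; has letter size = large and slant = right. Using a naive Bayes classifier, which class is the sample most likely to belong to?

author D: 0.5 × (1−0.9) × 0.75 × 0.85 × 0.15 × 0.95 = 0.0045421875
author A: 0.3 × (1−0.85) × 0.55 × 0.6 × 0.55 × 0.45 = 0.003675375
author B: 0.2 × (1−0.35) × 0.4 × 0.3 × 0.1 × 0.05 = 0.000078
Highest score → author D.

author D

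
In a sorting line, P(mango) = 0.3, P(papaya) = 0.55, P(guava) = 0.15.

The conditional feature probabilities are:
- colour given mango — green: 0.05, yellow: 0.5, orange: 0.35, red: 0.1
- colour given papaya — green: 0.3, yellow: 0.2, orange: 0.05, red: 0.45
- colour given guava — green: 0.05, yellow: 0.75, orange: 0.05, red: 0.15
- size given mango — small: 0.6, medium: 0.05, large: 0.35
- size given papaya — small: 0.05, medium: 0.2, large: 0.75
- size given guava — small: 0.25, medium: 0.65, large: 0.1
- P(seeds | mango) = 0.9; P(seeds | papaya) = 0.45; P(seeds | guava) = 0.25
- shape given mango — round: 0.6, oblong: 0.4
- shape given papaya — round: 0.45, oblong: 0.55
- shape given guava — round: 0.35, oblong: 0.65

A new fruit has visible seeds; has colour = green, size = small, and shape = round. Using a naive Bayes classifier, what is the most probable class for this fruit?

mango: 0.3 × 0.05 × 0.6 × 0.9 × 0.6 = 0.00486
papaya: 0.55 × 0.3 × 0.05 × 0.45 × 0.45 = 0.001670625
guava: 0.15 × 0.05 × 0.25 × 0.25 × 0.35 = 0.0001640625
Highest score → mango.

mango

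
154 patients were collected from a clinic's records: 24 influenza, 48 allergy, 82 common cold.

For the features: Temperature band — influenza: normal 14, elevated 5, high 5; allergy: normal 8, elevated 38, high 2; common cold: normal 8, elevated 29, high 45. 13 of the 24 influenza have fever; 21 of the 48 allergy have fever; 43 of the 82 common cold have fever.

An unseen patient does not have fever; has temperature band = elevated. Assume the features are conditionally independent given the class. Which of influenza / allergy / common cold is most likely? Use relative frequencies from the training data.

influenza: (24/154) × (5/24) × (11/24) ≈ 0.014881
allergy: (48/154) × (38/48) × (27/48) ≈ 0.138799
common cold: (82/154) × (29/82) × (39/82) ≈ 0.0895629
Highest score → allergy.

allergy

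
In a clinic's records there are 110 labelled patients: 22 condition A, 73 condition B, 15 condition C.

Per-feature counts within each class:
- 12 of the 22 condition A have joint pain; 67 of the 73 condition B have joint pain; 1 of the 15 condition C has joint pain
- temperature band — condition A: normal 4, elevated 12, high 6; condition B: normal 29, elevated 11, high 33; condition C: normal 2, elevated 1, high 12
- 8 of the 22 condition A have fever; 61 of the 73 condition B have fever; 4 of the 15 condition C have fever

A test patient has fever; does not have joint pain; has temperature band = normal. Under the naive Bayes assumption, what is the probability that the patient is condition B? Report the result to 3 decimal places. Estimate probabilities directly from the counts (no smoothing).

condition A: (22/110) × (10/22) × (4/22) × (8/22) ≈ 0.00601052
condition B: (73/110) × (6/73) × (29/73) × (61/73) ≈ 0.0181068
condition C: (15/110) × (14/15) × (2/15) × (4/15) ≈ 0.00452525
P(condition B | x) = 0.0181068 / 0.02864257 ≈ 0.632

0.632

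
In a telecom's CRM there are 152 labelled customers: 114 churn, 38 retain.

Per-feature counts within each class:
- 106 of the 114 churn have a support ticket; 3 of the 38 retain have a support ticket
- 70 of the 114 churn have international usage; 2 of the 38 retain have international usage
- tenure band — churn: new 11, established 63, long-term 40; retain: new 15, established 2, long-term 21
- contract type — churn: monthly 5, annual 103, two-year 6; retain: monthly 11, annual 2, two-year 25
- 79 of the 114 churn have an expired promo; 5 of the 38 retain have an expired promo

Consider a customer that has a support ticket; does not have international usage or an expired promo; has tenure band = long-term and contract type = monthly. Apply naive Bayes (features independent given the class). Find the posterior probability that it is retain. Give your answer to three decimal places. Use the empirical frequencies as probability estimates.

churn: (114/152) × (106/114) × (44/114) × (40/114) × (5/114) × (35/114) ≈ 0.00127173
retain: (38/152) × (3/38) × (36/38) × (21/38) × (11/38) × (33/38) ≈ 0.0025976
P(retain | x) = 0.0025976 / 0.00386933 ≈ 0.671

0.671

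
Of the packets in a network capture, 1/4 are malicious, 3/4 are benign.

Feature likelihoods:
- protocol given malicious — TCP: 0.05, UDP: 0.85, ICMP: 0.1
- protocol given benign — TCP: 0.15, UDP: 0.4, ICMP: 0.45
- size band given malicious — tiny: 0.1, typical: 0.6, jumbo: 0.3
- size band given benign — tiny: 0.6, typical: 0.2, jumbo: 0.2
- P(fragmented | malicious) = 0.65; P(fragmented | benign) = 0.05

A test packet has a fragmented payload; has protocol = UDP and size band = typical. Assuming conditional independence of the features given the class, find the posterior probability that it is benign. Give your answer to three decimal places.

malicious: 0.25 × 0.85 × 0.6 × 0.65 = 0.082875
benign: 0.75 × 0.4 × 0.2 × 0.05 = 0.003
P(benign | x) = 0.003 / 0.085875 ≈ 0.035

0.035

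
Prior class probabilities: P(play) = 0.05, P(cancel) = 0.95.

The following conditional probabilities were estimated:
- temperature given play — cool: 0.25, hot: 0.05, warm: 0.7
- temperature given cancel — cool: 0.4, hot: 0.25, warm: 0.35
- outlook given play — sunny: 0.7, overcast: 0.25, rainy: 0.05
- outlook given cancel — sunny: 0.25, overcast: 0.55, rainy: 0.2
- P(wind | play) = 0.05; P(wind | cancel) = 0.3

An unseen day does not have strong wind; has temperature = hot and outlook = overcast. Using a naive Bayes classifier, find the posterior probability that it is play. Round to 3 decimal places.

play: 0.05 × 0.05 × 0.25 × (1−0.05) = 0.00059375
cancel: 0.95 × 0.25 × 0.55 × (1−0.3) = 0.0914375
P(play | x) = 0.00059375 / 0.09203125 ≈ 0.006

0.006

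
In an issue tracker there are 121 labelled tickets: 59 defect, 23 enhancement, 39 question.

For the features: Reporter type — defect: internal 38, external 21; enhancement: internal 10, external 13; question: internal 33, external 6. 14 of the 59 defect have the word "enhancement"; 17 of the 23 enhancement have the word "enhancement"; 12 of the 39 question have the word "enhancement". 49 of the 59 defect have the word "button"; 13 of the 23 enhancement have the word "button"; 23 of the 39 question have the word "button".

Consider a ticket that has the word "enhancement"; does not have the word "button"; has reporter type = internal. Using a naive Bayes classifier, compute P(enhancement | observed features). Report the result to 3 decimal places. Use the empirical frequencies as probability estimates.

defect: (59/121) × (38/59) × (14/59) × (10/59) ≈ 0.0126305
enhancement: (23/121) × (10/23) × (17/23) × (10/23) ≈ 0.0265588
question: (39/121) × (33/39) × (12/39) × (16/39) ≈ 0.0344271
P(enhancement | x) = 0.0265588 / 0.0736164 ≈ 0.361

0.361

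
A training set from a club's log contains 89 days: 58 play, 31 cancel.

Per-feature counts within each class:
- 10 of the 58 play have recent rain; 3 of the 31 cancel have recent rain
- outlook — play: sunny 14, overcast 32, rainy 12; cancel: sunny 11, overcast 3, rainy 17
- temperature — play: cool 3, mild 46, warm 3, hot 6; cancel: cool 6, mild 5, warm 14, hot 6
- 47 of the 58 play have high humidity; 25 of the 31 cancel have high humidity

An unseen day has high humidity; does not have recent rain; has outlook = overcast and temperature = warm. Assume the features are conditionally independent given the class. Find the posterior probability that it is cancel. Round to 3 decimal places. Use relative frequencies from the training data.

play: (58/89) × (48/58) × (32/58) × (3/58) × (47/58) ≈ 0.012472
cancel: (31/89) × (28/31) × (3/31) × (14/31) × (25/31) ≈ 0.0110885
P(cancel | x) = 0.0110885 / 0.0235605 ≈ 0.471

0.471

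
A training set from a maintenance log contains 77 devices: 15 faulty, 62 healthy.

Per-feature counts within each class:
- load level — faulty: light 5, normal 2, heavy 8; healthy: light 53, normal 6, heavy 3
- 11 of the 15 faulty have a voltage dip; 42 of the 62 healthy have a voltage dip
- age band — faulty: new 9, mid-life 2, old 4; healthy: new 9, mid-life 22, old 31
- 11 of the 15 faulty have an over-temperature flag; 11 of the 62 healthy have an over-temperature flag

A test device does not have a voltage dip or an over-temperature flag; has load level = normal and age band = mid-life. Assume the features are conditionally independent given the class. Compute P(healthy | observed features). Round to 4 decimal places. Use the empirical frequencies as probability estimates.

faulty: (15/77) × (2/15) × (4/15) × (2/15) × (4/15) ≈ 0.000246272
healthy: (62/77) × (6/62) × (20/62) × (22/62) × (51/62) ≈ 0.00733683
P(healthy | x) = 0.00733683 / 0.007583102 ≈ 0.9675

0.9675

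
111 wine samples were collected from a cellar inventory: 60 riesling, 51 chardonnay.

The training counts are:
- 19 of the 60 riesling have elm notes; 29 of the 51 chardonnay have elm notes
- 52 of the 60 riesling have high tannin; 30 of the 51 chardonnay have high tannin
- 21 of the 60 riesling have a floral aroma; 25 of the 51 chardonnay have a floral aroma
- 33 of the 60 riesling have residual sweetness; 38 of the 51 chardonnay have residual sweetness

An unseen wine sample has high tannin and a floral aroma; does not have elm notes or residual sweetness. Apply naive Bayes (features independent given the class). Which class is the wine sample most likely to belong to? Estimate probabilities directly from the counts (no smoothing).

riesling

riesling: (60/111) × (41/60) × (52/60) × (21/60) × (27/60) ≈ 0.0504189
chardonnay: (51/111) × (22/51) × (30/51) × (25/51) × (13/51) ≈ 0.0145678
Highest score → riesling.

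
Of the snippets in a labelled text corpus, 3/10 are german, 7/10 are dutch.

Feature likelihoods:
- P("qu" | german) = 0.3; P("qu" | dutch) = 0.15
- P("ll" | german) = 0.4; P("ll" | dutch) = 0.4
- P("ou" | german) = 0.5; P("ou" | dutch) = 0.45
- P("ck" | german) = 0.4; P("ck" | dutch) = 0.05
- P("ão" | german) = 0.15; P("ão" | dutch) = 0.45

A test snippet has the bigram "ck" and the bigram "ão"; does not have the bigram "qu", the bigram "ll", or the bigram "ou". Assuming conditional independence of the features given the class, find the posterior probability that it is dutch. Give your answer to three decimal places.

german: 0.3 × (1−0.3) × (1−0.4) × (1−0.5) × 0.4 × 0.15 = 0.00378
dutch: 0.7 × (1−0.15) × (1−0.4) × (1−0.45) × 0.05 × 0.45 = 0.004417875
P(dutch | x) = 0.004417875 / 0.008197875 ≈ 0.539

0.539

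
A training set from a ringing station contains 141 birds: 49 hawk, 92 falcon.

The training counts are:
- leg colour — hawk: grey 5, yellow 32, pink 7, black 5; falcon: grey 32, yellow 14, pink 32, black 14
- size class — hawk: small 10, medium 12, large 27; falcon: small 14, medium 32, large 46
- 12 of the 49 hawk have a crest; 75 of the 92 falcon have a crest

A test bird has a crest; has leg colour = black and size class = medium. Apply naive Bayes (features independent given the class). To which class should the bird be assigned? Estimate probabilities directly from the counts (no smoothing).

hawk: (49/141) × (5/49) × (12/49) × (12/49) ≈ 0.00212677
falcon: (92/141) × (14/92) × (32/92) × (75/92) ≈ 0.0281543
Highest score → falcon.

falcon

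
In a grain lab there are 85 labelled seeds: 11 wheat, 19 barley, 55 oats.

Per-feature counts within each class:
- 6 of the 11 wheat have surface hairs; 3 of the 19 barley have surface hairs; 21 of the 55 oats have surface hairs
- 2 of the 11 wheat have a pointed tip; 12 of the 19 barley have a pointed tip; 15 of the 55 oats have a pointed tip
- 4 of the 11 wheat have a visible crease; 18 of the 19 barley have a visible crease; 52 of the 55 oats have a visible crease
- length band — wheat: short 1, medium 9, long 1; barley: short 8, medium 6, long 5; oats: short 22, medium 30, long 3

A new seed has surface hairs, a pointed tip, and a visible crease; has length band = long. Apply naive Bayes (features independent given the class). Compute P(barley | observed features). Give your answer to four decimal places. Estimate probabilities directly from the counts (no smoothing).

0.5877

wheat: (11/85) × (6/11) × (2/11) × (4/11) × (1/11) ≈ 0.000424272
barley: (19/85) × (3/19) × (12/19) × (18/19) × (5/19) ≈ 0.00555732
oats: (55/85) × (21/55) × (15/55) × (52/55) × (3/55) ≈ 0.00347479
P(barley | x) = 0.00555732 / 0.009456382 ≈ 0.5877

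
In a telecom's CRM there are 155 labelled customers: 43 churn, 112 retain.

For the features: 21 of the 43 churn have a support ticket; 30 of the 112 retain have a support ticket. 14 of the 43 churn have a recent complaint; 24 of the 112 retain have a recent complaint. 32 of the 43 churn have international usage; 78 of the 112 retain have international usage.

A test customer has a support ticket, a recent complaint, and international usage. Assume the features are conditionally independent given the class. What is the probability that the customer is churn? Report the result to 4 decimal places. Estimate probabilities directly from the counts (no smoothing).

0.5319

churn: (43/155) × (21/43) × (14/43) × (32/43) ≈ 0.0328268
retain: (112/155) × (30/112) × (24/112) × (78/112) ≈ 0.0288841
P(churn | x) = 0.0328268 / 0.0617109 ≈ 0.5319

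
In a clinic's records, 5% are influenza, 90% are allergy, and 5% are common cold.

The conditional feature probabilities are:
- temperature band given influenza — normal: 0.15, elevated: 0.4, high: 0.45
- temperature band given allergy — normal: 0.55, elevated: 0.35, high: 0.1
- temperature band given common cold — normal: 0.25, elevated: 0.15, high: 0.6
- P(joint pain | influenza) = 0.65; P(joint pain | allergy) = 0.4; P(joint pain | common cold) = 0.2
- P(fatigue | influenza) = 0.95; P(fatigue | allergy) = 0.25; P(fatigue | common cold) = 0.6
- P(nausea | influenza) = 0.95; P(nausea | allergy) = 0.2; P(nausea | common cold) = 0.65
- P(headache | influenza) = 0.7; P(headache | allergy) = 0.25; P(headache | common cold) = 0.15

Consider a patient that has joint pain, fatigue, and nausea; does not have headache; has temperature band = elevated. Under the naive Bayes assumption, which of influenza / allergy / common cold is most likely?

influenza: 0.05 × 0.4 × 0.65 × 0.95 × 0.95 × (1−0.7) = 0.00351975
allergy: 0.9 × 0.35 × 0.4 × 0.25 × 0.2 × (1−0.25) = 0.004725
common cold: 0.05 × 0.15 × 0.2 × 0.6 × 0.65 × (1−0.15) = 0.00049725
Highest score → allergy.

allergy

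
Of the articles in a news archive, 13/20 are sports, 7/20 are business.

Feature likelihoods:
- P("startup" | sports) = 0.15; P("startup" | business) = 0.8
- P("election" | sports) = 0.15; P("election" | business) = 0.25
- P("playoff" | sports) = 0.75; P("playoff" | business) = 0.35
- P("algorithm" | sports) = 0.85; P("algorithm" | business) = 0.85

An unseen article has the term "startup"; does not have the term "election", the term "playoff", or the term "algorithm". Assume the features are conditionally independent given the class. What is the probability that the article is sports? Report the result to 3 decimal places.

0.132

sports: 0.65 × 0.15 × (1−0.15) × (1−0.75) × (1−0.85) = 0.0031078125
business: 0.35 × 0.8 × (1−0.25) × (1−0.35) × (1−0.85) = 0.020475
P(sports | x) = 0.0031078125 / 0.0235828125 ≈ 0.132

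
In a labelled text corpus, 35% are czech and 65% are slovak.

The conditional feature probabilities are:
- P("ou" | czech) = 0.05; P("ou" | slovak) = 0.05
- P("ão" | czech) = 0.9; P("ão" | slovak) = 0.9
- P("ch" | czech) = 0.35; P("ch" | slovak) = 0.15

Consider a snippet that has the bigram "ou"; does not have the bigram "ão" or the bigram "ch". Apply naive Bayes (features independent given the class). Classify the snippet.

slovak

czech: 0.35 × 0.05 × (1−0.9) × (1−0.35) = 0.0011375
slovak: 0.65 × 0.05 × (1−0.9) × (1−0.15) = 0.0027625
Highest score → slovak.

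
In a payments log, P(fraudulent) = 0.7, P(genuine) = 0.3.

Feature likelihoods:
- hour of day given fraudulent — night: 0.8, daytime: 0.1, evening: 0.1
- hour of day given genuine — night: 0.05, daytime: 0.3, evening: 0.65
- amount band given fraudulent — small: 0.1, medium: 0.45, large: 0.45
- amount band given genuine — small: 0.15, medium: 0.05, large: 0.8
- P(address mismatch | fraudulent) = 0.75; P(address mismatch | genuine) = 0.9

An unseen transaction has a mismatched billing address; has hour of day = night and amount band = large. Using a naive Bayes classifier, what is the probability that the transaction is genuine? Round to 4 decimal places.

0.0541

fraudulent: 0.7 × 0.8 × 0.45 × 0.75 = 0.189
genuine: 0.3 × 0.05 × 0.8 × 0.9 = 0.0108
P(genuine | x) = 0.0108 / 0.1998 ≈ 0.0541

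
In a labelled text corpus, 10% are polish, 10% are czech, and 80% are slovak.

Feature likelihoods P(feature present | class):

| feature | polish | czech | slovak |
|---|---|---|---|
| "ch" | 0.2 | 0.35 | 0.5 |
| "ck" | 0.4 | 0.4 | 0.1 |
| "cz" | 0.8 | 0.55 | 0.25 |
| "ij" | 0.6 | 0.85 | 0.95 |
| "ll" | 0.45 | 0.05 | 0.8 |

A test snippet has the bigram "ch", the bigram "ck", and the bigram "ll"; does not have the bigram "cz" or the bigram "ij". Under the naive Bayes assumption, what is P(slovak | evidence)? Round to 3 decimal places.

0.782

polish: 0.1 × 0.2 × 0.4 × (1−0.8) × (1−0.6) × 0.45 = 0.000288
czech: 0.1 × 0.35 × 0.4 × (1−0.55) × (1−0.85) × 0.05 = 0.00004725
slovak: 0.8 × 0.5 × 0.1 × (1−0.25) × (1−0.95) × 0.8 = 0.0012
P(slovak | x) = 0.0012 / 0.00153525 ≈ 0.782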